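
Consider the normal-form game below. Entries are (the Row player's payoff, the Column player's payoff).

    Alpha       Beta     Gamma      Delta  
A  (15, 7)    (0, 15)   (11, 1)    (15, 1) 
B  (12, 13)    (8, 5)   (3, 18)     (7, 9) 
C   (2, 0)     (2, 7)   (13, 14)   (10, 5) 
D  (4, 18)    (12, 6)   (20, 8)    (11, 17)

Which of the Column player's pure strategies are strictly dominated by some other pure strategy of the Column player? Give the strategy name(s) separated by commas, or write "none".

none

Alpha: no other strategy beats it everywhere (Beta at B (13>5); Gamma at A (7>1); Delta at A (7>1)).
Nothing dominates Beta: Alpha at A (15>7); Gamma at A (15>1); Delta at A (15>1).
Gamma: no other strategy beats it everywhere (Alpha at B (18>13); Beta at B (18>5); Delta at A (1=1)).
Nothing dominates Delta: Alpha at C (5>0); Beta at B (9>5); Gamma at A (1=1).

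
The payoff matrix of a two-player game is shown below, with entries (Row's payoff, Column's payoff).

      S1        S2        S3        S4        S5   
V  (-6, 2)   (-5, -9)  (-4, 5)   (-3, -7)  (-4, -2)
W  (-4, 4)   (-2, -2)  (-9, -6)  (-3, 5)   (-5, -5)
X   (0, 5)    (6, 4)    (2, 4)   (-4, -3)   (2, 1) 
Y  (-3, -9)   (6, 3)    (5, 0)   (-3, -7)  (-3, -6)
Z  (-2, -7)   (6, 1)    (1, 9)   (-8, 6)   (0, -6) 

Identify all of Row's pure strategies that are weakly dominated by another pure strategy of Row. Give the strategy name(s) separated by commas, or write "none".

V, W, Z

Y weakly dominates V — S1: -3>-6, S2: 6>-5, S3: 5>-4, S4: -3=-3, S5: -3>-4.
W: dominated, since Y does at least as well everywhere (S1: -3>-4, S2: 6>-2, S3: 5>-9, S4: -3=-3, S5: -3>-5).
X is not dominated — it holds its own against V at S1 (0>-6); W at S1 (0>-4); Y at S1 (0>-3); Z at S1 (0>-2).
Y: no other strategy beats it everywhere (V at S1 (-3>-6); W at S1 (-3>-4); X at S3 (5>2); Z at S3 (5>1)).
Z: dominated, since X does at least as well everywhere (S1: 0>-2, S2: 6=6, S3: 2>1, S4: -4>-8, S5: 2>0).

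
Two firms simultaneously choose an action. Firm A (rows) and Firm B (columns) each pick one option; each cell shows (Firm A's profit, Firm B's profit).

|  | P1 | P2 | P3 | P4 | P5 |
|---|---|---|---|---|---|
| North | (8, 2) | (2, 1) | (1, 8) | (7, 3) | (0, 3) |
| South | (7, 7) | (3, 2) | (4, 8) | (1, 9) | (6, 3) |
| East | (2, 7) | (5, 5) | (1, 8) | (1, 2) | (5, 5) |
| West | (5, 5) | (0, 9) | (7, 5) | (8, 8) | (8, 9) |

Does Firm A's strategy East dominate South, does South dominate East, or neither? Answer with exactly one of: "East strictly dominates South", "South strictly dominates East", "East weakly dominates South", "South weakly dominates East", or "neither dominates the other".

Compare East to South across each opponent action: P1: 2<7, P2: 5>3, P3: 1<4, P4: 1=1, P5: 5<6.
East does better at P2 but worse at P1, P3, P5; neither strategy dominates the other.

neither dominates the other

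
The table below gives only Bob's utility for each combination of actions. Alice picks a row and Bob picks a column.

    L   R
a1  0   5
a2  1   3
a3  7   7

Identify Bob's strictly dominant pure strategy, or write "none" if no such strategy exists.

none

L fails to dominate R at a1 (0<5).
R fails to dominate L at a3 (7=7).
No single strategy dominates all the others.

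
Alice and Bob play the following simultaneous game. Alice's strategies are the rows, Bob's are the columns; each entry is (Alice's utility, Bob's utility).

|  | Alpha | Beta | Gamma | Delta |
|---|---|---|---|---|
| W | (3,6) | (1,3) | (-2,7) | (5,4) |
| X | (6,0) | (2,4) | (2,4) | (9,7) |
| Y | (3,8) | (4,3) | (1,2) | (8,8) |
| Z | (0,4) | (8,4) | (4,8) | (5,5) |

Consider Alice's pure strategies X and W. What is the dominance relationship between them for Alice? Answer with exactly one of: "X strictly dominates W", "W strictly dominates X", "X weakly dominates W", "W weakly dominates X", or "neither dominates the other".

X strictly dominates W

X's payoffs vs W's, by Bob's action — Alpha: 6>3, Beta: 2>1, Gamma: 2>-2, Delta: 9>5.
Every comparison favours X, so X strictly dominates W.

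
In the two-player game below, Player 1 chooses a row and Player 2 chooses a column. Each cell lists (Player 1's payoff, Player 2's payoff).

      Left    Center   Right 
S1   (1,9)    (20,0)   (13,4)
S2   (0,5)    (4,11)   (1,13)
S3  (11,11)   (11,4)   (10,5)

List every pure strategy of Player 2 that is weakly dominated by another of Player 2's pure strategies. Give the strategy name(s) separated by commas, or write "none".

Center

Left: no other strategy beats it everywhere (Center at S1 (9>0); Right at S1 (9>4)).
Right weakly dominates Center — S1: 4>0, S2: 13>11, S3: 5>4.
Right is not dominated — it holds its own against Left at S2 (13>5); Center at S1 (4>0).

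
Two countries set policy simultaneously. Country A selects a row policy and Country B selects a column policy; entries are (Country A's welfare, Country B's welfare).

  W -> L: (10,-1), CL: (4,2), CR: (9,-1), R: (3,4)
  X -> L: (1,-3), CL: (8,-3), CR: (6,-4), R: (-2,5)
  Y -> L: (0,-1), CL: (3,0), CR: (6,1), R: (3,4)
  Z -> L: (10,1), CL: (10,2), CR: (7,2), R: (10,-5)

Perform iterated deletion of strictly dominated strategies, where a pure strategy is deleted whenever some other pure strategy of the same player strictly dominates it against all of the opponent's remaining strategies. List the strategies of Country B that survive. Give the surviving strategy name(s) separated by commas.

CL, CR, R

For Country A, Z strictly dominates X on the remaining columns (L: 10>1, CL: 10>8, CR: 7>6, R: 10>-2); eliminate X.
Row Y is eliminated: Z beats it against every remaining column (L: 10>0, CL: 10>3, CR: 7>6, R: 10>3).
Column L is eliminated: CL beats it against every remaining row (W: 2>-1, Z: 2>1).
Among the remaining strategies, none is strictly dominated by another pure strategy of the same player, so the elimination stops.
Surviving strategies — Country A: {W, Z}; Country B: {CL, CR, R}.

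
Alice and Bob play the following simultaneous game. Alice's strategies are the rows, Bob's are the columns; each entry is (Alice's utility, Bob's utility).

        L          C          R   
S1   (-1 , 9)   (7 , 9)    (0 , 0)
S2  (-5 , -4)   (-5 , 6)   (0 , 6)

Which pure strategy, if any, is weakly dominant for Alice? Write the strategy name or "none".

S1 vs S2: L: -1>-5, C: 7>-5, R: 0=0.
S1 is at least as good as every other strategy against every opponent action, so it is weakly dominant.

S1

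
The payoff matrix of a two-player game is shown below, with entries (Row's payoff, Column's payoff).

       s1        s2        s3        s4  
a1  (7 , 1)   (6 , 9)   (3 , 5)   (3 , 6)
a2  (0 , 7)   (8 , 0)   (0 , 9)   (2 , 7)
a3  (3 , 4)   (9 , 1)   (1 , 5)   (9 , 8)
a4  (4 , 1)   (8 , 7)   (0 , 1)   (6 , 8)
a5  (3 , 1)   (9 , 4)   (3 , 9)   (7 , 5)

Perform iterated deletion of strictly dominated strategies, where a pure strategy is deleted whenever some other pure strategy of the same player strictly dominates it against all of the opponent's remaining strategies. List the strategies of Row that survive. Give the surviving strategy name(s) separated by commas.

Row a2 is eliminated: a3 beats it against every remaining column (s1: 3>0, s2: 9>8, s3: 1>0, s4: 9>2).
For Column, s4 strictly dominates s1 on the remaining rows (a1: 6>1, a3: 8>4, a4: 8>1, a5: 5>1); eliminate s1.
For Row, a3 strictly dominates a4 on the remaining columns (s2: 9>8, s3: 1>0, s4: 9>6); eliminate a4.
Among the remaining strategies, none is strictly dominated by another pure strategy of the same player, so the elimination stops.
Surviving strategies — Row: {a1, a3, a5}; Column: {s2, s3, s4}.

a1, a3, a5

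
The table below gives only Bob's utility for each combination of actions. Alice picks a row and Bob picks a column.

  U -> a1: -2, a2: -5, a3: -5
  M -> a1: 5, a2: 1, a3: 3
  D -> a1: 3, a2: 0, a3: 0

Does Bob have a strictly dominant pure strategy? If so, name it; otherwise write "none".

a1 vs a2: U: -2>-5, M: 5>1, D: 3>0.
a1 vs a3: U: -2>-5, M: 5>3, D: 3>0.
a1 strictly beats every other strategy against every opponent action, so it is strictly dominant.

a1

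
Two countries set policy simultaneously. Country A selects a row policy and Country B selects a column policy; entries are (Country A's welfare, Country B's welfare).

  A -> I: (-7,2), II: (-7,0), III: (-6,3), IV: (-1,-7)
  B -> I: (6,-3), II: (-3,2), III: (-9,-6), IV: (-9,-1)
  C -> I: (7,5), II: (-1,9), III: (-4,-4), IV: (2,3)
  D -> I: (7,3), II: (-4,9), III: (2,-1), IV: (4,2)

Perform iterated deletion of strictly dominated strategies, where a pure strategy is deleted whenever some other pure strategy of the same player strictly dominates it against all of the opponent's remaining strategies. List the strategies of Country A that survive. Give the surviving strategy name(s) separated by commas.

Row A is eliminated: C beats it against every remaining column (I: 7>-7, II: -1>-7, III: -4>-6, IV: 2>-1).
For Country A, C strictly dominates B on the remaining columns (I: 7>6, II: -1>-3, III: -4>-9, IV: 2>-9); eliminate B.
Country B's strategy I is strictly dominated by II (C: 9>5, D: 9>3) and is removed.
For Country B, II strictly dominates III on the remaining rows (C: 9>-4, D: 9>-1); eliminate III.
Country B's strategy IV is strictly dominated by II (C: 9>3, D: 9>2) and is removed.
For Country A, C strictly dominates D on the remaining columns (II: -1>-4); eliminate D.
Among the remaining strategies, none is strictly dominated by another pure strategy of the same player, so the elimination stops.
Surviving strategies — Country A: {C}; Country B: {II}.

C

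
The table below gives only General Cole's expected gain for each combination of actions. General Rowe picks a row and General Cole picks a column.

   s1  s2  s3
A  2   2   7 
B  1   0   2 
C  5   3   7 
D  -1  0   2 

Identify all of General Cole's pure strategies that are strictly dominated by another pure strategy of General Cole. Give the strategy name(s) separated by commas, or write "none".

s1 is strictly dominated by s3 (A: 7>2, B: 2>1, C: 7>5, D: 2>-1).
s2 is strictly dominated by s3 (A: 7>2, B: 2>0, C: 7>3, D: 2>0).
Nothing dominates s3: s1 at A (7>2); s2 at A (7>2).

s1, s2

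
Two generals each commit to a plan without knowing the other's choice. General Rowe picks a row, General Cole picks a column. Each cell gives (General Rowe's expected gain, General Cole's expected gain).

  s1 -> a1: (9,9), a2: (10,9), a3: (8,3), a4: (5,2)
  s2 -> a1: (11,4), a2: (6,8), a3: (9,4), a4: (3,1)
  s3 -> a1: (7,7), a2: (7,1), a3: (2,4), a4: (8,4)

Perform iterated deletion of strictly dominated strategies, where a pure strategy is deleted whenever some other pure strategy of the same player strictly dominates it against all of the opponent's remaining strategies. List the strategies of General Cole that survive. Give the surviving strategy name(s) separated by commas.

General Cole's strategy a4 is strictly dominated by a1 (s1: 9>2, s2: 4>1, s3: 7>4) and is removed.
Row s3 is eliminated: s1 beats it against every remaining column (a1: 9>7, a2: 10>7, a3: 8>2).
Column a3 is eliminated: a2 beats it against every remaining row (s1: 9>3, s2: 8>4).
Among the remaining strategies, none is strictly dominated by another pure strategy of the same player, so the elimination stops.
Surviving strategies — General Rowe: {s1, s2}; General Cole: {a1, a2}.

a1, a2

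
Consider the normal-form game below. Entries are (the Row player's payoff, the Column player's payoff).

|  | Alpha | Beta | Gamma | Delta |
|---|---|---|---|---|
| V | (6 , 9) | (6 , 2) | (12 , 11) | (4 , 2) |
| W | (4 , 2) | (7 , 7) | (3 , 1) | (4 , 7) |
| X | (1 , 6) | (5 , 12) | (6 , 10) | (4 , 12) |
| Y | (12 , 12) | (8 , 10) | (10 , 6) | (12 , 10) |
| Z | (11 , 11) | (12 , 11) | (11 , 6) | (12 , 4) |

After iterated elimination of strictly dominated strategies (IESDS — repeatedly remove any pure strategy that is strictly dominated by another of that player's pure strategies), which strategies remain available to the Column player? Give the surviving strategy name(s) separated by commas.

Alpha, Beta, Gamma

For the Row player, Y strictly dominates W on the remaining columns (Alpha: 12>4, Beta: 8>7, Gamma: 10>3, Delta: 12>4); eliminate W.
For the Row player, Y strictly dominates X on the remaining columns (Alpha: 12>1, Beta: 8>5, Gamma: 10>6, Delta: 12>4); eliminate X.
For the Column player, Alpha strictly dominates Delta on the remaining rows (V: 9>2, Y: 12>10, Z: 11>4); eliminate Delta.
Among the remaining strategies, none is strictly dominated by another pure strategy of the same player, so the elimination stops.
Surviving strategies — the Row player: {V, Y, Z}; the Column player: {Alpha, Beta, Gamma}.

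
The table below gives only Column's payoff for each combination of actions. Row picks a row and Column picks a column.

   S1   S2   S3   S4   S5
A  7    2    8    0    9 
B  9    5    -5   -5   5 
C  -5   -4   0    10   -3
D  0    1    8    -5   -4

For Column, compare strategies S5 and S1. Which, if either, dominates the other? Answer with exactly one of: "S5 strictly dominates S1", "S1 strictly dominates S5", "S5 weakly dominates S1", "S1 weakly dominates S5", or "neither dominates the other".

S5's payoffs vs S1's, by Row's action — A: 9>7, B: 5<9, C: -3>-5, D: -4<0.
S5 does better at A, C but worse at B, D; neither strategy dominates the other.

neither dominates the other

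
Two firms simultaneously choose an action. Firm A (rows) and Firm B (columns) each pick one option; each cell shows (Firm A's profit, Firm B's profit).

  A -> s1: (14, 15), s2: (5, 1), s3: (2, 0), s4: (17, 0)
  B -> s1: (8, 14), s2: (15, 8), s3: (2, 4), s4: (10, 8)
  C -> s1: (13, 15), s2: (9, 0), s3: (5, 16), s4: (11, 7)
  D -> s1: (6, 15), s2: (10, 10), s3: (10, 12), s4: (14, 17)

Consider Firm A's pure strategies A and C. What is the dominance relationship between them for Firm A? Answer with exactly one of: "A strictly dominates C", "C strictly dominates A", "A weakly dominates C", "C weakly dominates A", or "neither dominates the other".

neither dominates the other

A's payoffs vs C's, by Firm B's action — s1: 14>13, s2: 5<9, s3: 2<5, s4: 17>11.
A does better at s1, s4 but worse at s2, s3; neither strategy dominates the other.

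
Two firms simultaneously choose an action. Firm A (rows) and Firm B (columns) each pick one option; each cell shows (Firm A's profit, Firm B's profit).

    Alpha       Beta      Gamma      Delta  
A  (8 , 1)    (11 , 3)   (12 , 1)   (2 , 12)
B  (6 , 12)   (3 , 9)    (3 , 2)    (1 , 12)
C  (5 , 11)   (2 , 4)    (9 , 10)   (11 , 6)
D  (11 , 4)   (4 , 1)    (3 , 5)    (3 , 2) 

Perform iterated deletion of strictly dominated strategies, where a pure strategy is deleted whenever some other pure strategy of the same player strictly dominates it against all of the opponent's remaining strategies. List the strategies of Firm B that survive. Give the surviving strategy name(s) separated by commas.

Firm A's strategy B is strictly dominated by A (Alpha: 8>6, Beta: 11>3, Gamma: 12>3, Delta: 2>1) and is removed.
For Firm B, Delta strictly dominates Beta on the remaining rows (A: 12>3, C: 6>4, D: 2>1); eliminate Beta.
Among the remaining strategies, none is strictly dominated by another pure strategy of the same player, so the elimination stops.
Surviving strategies — Firm A: {A, C, D}; Firm B: {Alpha, Gamma, Delta}.

Alpha, Gamma, Delta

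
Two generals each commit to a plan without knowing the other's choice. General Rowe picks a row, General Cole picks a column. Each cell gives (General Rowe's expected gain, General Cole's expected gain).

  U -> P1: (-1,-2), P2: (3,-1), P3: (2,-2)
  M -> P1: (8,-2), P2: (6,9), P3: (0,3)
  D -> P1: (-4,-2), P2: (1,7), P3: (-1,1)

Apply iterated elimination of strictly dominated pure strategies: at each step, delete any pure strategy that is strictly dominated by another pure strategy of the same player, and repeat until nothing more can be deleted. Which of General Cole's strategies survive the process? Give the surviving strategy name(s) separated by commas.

P2

Row D is eliminated: U beats it against every remaining column (P1: -1>-4, P2: 3>1, P3: 2>-1).
General Cole's strategy P1 is strictly dominated by P2 (U: -1>-2, M: 9>-2) and is removed.
Column P3 is eliminated: P2 beats it against every remaining row (U: -1>-2, M: 9>3).
For General Rowe, M strictly dominates U on the remaining columns (P2: 6>3); eliminate U.
Among the remaining strategies, none is strictly dominated by another pure strategy of the same player, so the elimination stops.
Surviving strategies — General Rowe: {M}; General Cole: {P2}.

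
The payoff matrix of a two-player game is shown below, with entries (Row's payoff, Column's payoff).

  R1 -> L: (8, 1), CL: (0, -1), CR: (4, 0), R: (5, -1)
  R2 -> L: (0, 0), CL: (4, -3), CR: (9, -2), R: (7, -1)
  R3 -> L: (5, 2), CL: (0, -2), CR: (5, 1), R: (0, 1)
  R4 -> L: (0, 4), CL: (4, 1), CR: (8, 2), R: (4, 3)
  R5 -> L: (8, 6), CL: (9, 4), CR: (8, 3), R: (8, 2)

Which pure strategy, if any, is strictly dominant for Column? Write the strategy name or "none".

L vs CL: R1: 1>-1, R2: 0>-3, R3: 2>-2, R4: 4>1, R5: 6>4.
L vs CR: R1: 1>0, R2: 0>-2, R3: 2>1, R4: 4>2, R5: 6>3.
L vs R: R1: 1>-1, R2: 0>-1, R3: 2>1, R4: 4>3, R5: 6>2.
L strictly beats every other strategy against every opponent action, so it is strictly dominant.

L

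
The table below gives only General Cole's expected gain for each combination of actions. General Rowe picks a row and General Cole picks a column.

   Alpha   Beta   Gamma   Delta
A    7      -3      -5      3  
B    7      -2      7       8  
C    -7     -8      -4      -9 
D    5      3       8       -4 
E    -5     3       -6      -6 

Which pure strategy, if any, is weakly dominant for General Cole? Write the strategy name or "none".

none

Alpha fails to dominate Beta at E (-5<3).
Beta fails to dominate Alpha at A (-3<7).
Gamma fails to dominate Alpha at A (-5<7).
Delta fails to dominate Alpha at A (3<7).
No single strategy dominates all the others.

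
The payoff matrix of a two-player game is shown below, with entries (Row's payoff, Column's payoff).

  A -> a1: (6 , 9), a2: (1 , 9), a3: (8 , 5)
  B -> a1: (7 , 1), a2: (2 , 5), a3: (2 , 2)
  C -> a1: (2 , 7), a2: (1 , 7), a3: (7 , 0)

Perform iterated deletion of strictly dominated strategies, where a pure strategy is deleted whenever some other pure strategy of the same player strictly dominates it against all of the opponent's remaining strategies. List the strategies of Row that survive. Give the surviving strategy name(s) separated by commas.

B

Column a3 is eliminated: a2 beats it against every remaining row (A: 9>5, B: 5>2, C: 7>0).
Row A is eliminated: B beats it against every remaining column (a1: 7>6, a2: 2>1).
Row C is eliminated: B beats it against every remaining column (a1: 7>2, a2: 2>1).
Column's strategy a1 is strictly dominated by a2 (B: 5>1) and is removed.
Among the remaining strategies, none is strictly dominated by another pure strategy of the same player, so the elimination stops.
Surviving strategies — Row: {B}; Column: {a2}.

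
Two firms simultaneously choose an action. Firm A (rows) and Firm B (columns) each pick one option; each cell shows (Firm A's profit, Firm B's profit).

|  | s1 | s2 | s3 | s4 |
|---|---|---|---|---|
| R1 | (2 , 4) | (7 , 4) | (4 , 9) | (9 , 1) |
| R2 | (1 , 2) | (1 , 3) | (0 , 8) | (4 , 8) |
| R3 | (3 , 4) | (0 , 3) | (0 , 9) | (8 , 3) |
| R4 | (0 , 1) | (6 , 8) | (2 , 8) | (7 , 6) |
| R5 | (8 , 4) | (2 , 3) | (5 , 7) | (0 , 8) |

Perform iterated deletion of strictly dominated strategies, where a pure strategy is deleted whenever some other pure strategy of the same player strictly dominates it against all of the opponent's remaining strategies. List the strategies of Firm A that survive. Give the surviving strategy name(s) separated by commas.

For Firm A, R1 strictly dominates R2 on the remaining columns (s1: 2>1, s2: 7>1, s3: 4>0, s4: 9>4); eliminate R2.
For Firm A, R1 strictly dominates R4 on the remaining columns (s1: 2>0, s2: 7>6, s3: 4>2, s4: 9>7); eliminate R4.
Column s1 is eliminated: s3 beats it against every remaining row (R1: 9>4, R3: 9>4, R5: 7>4).
Row R3 is eliminated: R1 beats it against every remaining column (s2: 7>0, s3: 4>0, s4: 9>8).
For Firm B, s3 strictly dominates s2 on the remaining rows (R1: 9>4, R5: 7>3); eliminate s2.
Among the remaining strategies, none is strictly dominated by another pure strategy of the same player, so the elimination stops.
Surviving strategies — Firm A: {R1, R5}; Firm B: {s3, s4}.

R1, R5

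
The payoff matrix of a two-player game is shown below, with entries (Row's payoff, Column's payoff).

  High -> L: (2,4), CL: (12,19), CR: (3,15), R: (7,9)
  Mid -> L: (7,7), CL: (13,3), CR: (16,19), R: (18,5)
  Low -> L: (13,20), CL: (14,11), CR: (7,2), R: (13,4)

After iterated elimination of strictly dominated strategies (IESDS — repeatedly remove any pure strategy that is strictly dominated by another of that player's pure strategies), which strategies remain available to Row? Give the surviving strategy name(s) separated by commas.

Mid, Low

Row's strategy High is strictly dominated by Mid (L: 7>2, CL: 13>12, CR: 16>3, R: 18>7) and is removed.
Column's strategy CL is strictly dominated by L (Mid: 7>3, Low: 20>11) and is removed.
Column's strategy R is strictly dominated by L (Mid: 7>5, Low: 20>4) and is removed.
Among the remaining strategies, none is strictly dominated by another pure strategy of the same player, so the elimination stops.
Surviving strategies — Row: {Mid, Low}; Column: {L, CR}.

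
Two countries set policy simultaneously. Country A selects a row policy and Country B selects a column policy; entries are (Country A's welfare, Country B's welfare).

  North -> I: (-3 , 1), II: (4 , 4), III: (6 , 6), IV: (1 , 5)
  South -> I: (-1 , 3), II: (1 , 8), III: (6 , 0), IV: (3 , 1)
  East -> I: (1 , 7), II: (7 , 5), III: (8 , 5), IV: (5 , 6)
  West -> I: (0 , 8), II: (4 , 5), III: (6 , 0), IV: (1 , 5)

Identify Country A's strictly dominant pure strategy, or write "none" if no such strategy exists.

East vs North: I: 1>-3, II: 7>4, III: 8>6, IV: 5>1.
East vs South: I: 1>-1, II: 7>1, III: 8>6, IV: 5>3.
East vs West: I: 1>0, II: 7>4, III: 8>6, IV: 5>1.
East strictly beats every other strategy against every opponent action, so it is strictly dominant.

East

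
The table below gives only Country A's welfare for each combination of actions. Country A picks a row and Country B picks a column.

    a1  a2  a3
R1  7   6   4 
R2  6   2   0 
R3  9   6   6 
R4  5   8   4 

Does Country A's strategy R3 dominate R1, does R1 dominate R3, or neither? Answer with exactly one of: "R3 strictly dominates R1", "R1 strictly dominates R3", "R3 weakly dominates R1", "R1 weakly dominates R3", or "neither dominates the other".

R3 weakly dominates R1

Compare R3 to R1 across each opponent action: a1: 9>7, a2: 6=6, a3: 6>4.
R3 is at least as good everywhere and strictly better somewhere (tied only at a2), so R3 weakly but not strictly dominates R1.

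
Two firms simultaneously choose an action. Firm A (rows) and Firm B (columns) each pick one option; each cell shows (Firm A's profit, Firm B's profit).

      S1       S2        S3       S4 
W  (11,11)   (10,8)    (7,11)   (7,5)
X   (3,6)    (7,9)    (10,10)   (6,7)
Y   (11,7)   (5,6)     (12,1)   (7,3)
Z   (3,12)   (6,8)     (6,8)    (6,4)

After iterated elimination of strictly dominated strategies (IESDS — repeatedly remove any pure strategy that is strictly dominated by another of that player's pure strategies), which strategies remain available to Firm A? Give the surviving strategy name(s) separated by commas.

W, X, Y

For Firm A, W strictly dominates Z on the remaining columns (S1: 11>3, S2: 10>6, S3: 7>6, S4: 7>6); eliminate Z.
For Firm B, S2 strictly dominates S4 on the remaining rows (W: 8>5, X: 9>7, Y: 6>3); eliminate S4.
Among the remaining strategies, none is strictly dominated by another pure strategy of the same player, so the elimination stops.
Surviving strategies — Firm A: {W, X, Y}; Firm B: {S1, S2, S3}.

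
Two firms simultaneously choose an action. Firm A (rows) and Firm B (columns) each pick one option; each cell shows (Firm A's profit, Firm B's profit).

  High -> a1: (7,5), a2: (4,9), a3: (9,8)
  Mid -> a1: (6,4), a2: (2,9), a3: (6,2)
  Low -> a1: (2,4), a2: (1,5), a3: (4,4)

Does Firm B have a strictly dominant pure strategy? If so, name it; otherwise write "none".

a2

a2 vs a1: High: 9>5, Mid: 9>4, Low: 5>4.
a2 vs a3: High: 9>8, Mid: 9>2, Low: 5>4.
a2 strictly beats every other strategy against every opponent action, so it is strictly dominant.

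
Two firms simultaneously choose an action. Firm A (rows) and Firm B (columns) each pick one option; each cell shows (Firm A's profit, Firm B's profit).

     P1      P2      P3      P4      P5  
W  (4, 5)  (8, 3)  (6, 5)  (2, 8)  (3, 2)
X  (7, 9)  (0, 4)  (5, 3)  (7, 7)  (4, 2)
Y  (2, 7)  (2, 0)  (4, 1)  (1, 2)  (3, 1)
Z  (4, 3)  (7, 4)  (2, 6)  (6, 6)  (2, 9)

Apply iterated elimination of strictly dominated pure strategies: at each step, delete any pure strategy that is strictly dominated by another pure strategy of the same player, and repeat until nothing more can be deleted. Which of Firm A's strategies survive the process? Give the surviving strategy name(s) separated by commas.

Firm B's strategy P2 is strictly dominated by P4 (W: 8>3, X: 7>4, Y: 2>0, Z: 6>4) and is removed.
Row Y is eliminated: X beats it against every remaining column (P1: 7>2, P3: 5>4, P4: 7>1, P5: 4>3).
For Firm A, X strictly dominates Z on the remaining columns (P1: 7>4, P3: 5>2, P4: 7>6, P5: 4>2); eliminate Z.
Firm B's strategy P3 is strictly dominated by P4 (W: 8>5, X: 7>3) and is removed.
Firm A's strategy W is strictly dominated by X (P1: 7>4, P4: 7>2, P5: 4>3) and is removed.
Firm B's strategy P4 is strictly dominated by P1 (X: 9>7) and is removed.
For Firm B, P1 strictly dominates P5 on the remaining rows (X: 9>2); eliminate P5.
Among the remaining strategies, none is strictly dominated by another pure strategy of the same player, so the elimination stops.
Surviving strategies — Firm A: {X}; Firm B: {P1}.

X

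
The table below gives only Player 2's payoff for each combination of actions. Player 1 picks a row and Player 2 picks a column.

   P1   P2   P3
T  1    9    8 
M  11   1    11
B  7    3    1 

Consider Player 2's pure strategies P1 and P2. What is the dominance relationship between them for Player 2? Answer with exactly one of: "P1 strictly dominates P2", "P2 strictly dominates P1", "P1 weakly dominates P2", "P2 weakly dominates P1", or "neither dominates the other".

neither dominates the other

P1's payoffs vs P2's, by Player 1's action — T: 1<9, M: 11>1, B: 7>3.
P1 does better at M, B but worse at T; neither strategy dominates the other.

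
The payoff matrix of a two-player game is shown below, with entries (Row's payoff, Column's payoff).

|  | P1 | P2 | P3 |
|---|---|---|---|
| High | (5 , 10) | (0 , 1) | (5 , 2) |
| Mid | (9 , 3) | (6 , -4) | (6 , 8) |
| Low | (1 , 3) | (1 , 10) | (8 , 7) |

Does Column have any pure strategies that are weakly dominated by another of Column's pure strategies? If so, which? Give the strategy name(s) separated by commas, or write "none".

Nothing dominates P1: P2 at High (10>1); P3 at High (10>2).
Nothing dominates P2: P1 at Low (10>3); P3 at Low (10>7).
Nothing dominates P3: P1 at Mid (8>3); P2 at High (2>1).

none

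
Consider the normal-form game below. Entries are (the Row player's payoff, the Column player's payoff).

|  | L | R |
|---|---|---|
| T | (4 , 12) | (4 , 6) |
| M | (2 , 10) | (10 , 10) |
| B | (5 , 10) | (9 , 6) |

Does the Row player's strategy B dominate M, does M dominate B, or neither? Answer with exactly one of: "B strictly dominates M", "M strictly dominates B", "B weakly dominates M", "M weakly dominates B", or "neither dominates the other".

B's payoffs vs M's, by the Column player's action — L: 5>2, R: 9<10.
B does better at L but worse at R; neither strategy dominates the other.

neither dominates the other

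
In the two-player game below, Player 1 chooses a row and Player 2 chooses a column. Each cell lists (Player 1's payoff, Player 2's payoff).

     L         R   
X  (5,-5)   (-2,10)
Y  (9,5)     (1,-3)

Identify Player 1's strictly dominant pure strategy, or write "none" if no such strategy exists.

Y vs X: L: 9>5, R: 1>-2.
Y strictly beats every other strategy against every opponent action, so it is strictly dominant.

Y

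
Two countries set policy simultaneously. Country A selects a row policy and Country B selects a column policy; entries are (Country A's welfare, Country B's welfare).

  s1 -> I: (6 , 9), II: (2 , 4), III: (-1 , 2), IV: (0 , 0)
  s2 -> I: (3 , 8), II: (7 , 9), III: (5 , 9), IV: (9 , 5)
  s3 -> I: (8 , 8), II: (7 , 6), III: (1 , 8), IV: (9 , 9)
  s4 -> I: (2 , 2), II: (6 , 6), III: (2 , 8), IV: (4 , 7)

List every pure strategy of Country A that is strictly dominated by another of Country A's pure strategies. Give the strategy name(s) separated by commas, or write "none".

s1, s4

s1: dominated, since s3 does at least as well everywhere (I: 8>6, II: 7>2, III: 1>-1, IV: 9>0).
Nothing dominates s2: s1 at II (7>2); s3 at II (7=7); s4 at I (3>2).
s3: no other strategy beats it everywhere (s1 at I (8>6); s2 at I (8>3); s4 at I (8>2)).
s4 is strictly dominated by s2 (I: 3>2, II: 7>6, III: 5>2, IV: 9>4).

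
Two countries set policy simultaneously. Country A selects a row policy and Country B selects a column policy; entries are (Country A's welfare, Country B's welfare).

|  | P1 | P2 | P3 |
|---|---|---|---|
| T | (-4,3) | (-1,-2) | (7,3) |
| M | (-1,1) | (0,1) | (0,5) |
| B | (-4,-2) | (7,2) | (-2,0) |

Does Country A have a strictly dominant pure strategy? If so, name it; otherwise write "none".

none

T fails to dominate M at P1 (-4<-1).
M fails to dominate T at P3 (0<7).
B fails to dominate T at P1 (-4=-4).
No single strategy dominates all the others.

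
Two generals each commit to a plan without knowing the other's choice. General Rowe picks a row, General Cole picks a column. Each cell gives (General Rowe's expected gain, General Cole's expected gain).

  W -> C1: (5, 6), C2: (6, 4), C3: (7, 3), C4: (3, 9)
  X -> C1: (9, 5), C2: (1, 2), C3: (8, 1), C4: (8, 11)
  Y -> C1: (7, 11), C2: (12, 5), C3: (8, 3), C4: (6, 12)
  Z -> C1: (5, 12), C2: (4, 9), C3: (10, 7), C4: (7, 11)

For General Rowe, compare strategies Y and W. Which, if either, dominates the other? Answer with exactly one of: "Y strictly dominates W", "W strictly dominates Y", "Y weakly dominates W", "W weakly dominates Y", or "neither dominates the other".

Compare Y to W across every action of General Cole: C1: 7>5, C2: 12>6, C3: 8>7, C4: 6>3.
Y gives a strictly higher payoff against every action of General Cole, so Y strictly dominates W.

Y strictly dominates W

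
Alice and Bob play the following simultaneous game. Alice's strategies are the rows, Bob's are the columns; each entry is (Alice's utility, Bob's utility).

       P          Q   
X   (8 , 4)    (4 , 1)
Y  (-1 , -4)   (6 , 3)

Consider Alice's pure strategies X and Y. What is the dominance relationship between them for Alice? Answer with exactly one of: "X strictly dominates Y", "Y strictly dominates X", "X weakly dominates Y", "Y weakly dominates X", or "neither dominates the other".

neither dominates the other

X's payoffs vs Y's, by Bob's action — P: 8>-1, Q: 4<6.
X does better at P but worse at Q; neither strategy dominates the other.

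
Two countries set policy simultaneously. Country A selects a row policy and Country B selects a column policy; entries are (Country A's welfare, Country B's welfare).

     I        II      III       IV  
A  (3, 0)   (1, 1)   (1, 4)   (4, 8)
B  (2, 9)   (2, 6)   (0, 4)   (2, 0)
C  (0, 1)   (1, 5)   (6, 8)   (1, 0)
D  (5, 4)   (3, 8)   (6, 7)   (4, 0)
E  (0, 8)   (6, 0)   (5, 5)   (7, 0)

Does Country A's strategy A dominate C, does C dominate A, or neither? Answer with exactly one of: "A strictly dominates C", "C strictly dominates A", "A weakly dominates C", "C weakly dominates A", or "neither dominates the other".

A's payoffs vs C's, by Country B's action — I: 3>0, II: 1=1, III: 1<6, IV: 4>1.
A does better at I, IV but worse at III; neither strategy dominates the other.

neither dominates the other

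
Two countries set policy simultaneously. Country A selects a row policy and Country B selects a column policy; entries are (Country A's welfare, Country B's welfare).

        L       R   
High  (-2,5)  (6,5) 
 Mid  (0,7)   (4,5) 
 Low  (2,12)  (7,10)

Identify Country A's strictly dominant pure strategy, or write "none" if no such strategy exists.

Low vs High: L: 2>-2, R: 7>6.
Low vs Mid: L: 2>0, R: 7>4.
Low strictly beats every other strategy against every opponent action, so it is strictly dominant.

Low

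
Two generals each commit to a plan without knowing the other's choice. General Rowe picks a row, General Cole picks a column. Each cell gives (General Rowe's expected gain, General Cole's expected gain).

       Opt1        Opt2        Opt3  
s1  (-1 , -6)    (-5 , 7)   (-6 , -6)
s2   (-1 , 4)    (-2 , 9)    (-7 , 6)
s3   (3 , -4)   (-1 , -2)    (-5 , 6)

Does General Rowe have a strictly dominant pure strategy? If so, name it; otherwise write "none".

s3 vs s1: Opt1: 3>-1, Opt2: -1>-5, Opt3: -5>-6.
s3 vs s2: Opt1: 3>-1, Opt2: -1>-2, Opt3: -5>-7.
s3 strictly beats every other strategy against every opponent action, so it is strictly dominant.

s3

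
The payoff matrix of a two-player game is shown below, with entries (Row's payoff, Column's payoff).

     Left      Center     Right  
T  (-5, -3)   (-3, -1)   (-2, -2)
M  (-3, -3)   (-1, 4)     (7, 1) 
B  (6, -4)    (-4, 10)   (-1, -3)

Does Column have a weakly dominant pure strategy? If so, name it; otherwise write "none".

Center vs Left: T: -1>-3, M: 4>-3, B: 10>-4.
Center vs Right: T: -1>-2, M: 4>1, B: 10>-3.
Center is at least as good as every other strategy against every opponent action, so it is weakly dominant.

Center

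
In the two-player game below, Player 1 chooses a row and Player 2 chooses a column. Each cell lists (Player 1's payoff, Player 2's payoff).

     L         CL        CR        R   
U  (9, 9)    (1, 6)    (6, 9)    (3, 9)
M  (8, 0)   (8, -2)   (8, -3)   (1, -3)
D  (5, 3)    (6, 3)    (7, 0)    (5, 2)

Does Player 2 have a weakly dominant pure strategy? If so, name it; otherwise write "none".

L

L vs CL: U: 9>6, M: 0>-2, D: 3=3.
L vs CR: U: 9=9, M: 0>-3, D: 3>0.
L vs R: U: 9=9, M: 0>-3, D: 3>2.
L is at least as good as every other strategy against every opponent action, so it is weakly dominant.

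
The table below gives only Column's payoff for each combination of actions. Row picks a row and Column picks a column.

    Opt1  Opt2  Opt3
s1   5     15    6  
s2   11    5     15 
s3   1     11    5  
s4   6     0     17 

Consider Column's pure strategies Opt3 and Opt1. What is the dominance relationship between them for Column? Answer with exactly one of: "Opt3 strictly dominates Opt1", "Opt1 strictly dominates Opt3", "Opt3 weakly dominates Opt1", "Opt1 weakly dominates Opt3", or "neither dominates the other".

Opt3 strictly dominates Opt1

Opt3's payoffs vs Opt1's, by Row's action — s1: 6>5, s2: 15>11, s3: 5>1, s4: 17>6.
Every comparison favours Opt3, so Opt3 strictly dominates Opt1.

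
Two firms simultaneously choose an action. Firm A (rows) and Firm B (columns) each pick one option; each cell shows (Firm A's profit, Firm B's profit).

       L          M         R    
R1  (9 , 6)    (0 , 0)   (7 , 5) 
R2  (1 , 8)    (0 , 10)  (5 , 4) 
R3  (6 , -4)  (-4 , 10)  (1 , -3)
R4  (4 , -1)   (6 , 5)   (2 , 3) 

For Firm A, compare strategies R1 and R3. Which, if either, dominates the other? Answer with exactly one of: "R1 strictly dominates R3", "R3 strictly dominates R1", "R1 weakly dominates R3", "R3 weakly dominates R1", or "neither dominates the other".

R1 strictly dominates R3

Compare R1 to R3 across each opponent action: L: 9>6, M: 0>-4, R: 7>1.
R1 gives a strictly higher payoff against each opponent action, so R1 strictly dominates R3.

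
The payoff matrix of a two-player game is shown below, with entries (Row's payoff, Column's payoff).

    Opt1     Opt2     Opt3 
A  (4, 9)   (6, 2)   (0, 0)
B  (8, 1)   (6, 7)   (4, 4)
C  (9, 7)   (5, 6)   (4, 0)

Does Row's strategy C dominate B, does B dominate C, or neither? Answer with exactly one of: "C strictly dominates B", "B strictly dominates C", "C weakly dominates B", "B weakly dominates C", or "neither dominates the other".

neither dominates the other

Compare C to B across each choice by Column: Opt1: 9>8, Opt2: 5<6, Opt3: 4=4.
C does better at Opt1 but worse at Opt2; neither strategy dominates the other.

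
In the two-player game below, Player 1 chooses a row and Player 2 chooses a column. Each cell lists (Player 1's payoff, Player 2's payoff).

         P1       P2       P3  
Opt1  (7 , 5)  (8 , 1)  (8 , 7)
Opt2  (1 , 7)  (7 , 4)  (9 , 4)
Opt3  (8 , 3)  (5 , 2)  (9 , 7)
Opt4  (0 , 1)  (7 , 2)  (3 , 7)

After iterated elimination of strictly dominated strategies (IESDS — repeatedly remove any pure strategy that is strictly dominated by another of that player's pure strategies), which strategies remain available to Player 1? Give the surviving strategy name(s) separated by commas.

Player 1's strategy Opt4 is strictly dominated by Opt1 (P1: 7>0, P2: 8>7, P3: 8>3) and is removed.
For Player 2, P1 strictly dominates P2 on the remaining rows (Opt1: 5>1, Opt2: 7>4, Opt3: 3>2); eliminate P2.
For Player 1, Opt3 strictly dominates Opt1 on the remaining columns (P1: 8>7, P3: 9>8); eliminate Opt1.
Among the remaining strategies, none is strictly dominated by another pure strategy of the same player, so the elimination stops.
Surviving strategies — Player 1: {Opt2, Opt3}; Player 2: {P1, P3}.

Opt2, Opt3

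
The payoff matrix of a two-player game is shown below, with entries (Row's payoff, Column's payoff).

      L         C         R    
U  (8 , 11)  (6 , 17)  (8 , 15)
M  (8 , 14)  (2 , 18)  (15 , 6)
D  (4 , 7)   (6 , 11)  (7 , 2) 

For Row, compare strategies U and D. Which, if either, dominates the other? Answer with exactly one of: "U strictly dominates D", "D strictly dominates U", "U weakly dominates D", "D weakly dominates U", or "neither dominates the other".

U weakly dominates D

Compare U to D across each opponent action: L: 8>4, C: 6=6, R: 8>7.
U is at least as good everywhere and strictly better somewhere (tied only at C), so U weakly but not strictly dominates D.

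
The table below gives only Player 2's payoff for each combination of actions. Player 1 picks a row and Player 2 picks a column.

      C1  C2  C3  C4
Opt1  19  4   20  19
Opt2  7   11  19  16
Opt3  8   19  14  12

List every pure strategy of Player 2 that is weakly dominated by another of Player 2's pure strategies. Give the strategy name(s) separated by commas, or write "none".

C1, C4

C1 is weakly dominated by C3 (Opt1: 20>19, Opt2: 19>7, Opt3: 14>8).
Nothing dominates C2: C1 at Opt2 (11>7); C3 at Opt3 (19>14); C4 at Opt3 (19>12).
C3 is not dominated — it holds its own against C1 at Opt1 (20>19); C2 at Opt1 (20>4); C4 at Opt1 (20>19).
C4 is weakly dominated by C3 (Opt1: 20>19, Opt2: 19>16, Opt3: 14>12).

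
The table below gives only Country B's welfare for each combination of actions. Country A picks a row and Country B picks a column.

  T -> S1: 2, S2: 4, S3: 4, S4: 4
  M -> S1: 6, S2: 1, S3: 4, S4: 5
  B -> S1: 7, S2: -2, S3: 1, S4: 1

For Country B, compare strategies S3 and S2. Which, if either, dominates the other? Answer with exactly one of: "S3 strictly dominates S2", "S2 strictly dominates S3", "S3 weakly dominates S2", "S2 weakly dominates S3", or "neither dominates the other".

S3 weakly dominates S2

Compare S3 to S2 across each opponent action: T: 4=4, M: 4>1, B: 1>-2.
S3 is at least as good everywhere and strictly better somewhere (tied only at T), so S3 weakly but not strictly dominates S2.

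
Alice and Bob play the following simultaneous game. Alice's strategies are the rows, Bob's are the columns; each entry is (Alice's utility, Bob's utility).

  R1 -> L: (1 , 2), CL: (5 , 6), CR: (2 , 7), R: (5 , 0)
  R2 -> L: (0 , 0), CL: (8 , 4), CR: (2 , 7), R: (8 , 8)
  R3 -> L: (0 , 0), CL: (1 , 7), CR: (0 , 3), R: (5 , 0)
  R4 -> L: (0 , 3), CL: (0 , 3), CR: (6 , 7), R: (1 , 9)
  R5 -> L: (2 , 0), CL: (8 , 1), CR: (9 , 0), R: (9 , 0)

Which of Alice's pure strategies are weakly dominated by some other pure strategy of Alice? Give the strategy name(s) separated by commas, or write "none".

R1, R2, R3, R4

R1: dominated, since R5 does at least as well everywhere (L: 2>1, CL: 8>5, CR: 9>2, R: 9>5).
R2 is weakly dominated by R5 (L: 2>0, CL: 8=8, CR: 9>2, R: 9>8).
R3 is weakly dominated by R1 (L: 1>0, CL: 5>1, CR: 2>0, R: 5=5).
R4: dominated, since R5 does at least as well everywhere (L: 2>0, CL: 8>0, CR: 9>6, R: 9>1).
R5 is not dominated — it holds its own against R1 at L (2>1); R2 at L (2>0); R3 at L (2>0); R4 at L (2>0).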